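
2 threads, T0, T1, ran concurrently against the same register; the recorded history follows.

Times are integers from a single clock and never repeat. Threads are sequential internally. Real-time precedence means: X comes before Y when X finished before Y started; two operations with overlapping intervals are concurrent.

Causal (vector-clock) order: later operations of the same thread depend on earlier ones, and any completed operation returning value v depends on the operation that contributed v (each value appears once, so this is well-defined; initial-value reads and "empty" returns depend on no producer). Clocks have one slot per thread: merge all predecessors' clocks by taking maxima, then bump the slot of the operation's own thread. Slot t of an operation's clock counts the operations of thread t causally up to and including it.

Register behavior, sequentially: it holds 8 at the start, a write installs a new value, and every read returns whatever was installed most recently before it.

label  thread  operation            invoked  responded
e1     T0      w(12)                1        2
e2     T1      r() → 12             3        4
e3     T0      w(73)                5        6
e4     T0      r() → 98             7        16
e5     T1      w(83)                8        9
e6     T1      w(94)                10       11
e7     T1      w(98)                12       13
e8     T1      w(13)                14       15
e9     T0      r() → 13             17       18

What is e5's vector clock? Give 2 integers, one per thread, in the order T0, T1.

(1, 2)

no predecessors for e1 (invoked 1): T0 increments from zero → (1, 0)
VC(e2, invoked at 3): max of VC(e1)=(1, 0), then +1 on thread T1 → (1, 1)
VC(e3, invoked at 5): max of VC(e1)=(1, 0), then +1 on thread T0 → (2, 0)
VC(e5, invoked at 8): max of VC(e2)=(1, 1), then +1 on thread T1 → (1, 2)
VC(e6, invoked at 10): max of VC(e5)=(1, 2), then +1 on thread T1 → (1, 3)
VC(e7, invoked at 12): max of VC(e6)=(1, 3), then +1 on thread T1 → (1, 4)
VC(e8, invoked at 14): max of VC(e7)=(1, 4), then +1 on thread T1 → (1, 5)
VC(e4, invoked at 7): max of VC(e3)=(2, 0), VC(e7)=(1, 4), then +1 on thread T0 → (3, 4)
VC(e9, invoked at 17): max of VC(e4)=(3, 4), VC(e8)=(1, 5), then +1 on thread T0 → (4, 5)
target: VC(e5) = (1, 2)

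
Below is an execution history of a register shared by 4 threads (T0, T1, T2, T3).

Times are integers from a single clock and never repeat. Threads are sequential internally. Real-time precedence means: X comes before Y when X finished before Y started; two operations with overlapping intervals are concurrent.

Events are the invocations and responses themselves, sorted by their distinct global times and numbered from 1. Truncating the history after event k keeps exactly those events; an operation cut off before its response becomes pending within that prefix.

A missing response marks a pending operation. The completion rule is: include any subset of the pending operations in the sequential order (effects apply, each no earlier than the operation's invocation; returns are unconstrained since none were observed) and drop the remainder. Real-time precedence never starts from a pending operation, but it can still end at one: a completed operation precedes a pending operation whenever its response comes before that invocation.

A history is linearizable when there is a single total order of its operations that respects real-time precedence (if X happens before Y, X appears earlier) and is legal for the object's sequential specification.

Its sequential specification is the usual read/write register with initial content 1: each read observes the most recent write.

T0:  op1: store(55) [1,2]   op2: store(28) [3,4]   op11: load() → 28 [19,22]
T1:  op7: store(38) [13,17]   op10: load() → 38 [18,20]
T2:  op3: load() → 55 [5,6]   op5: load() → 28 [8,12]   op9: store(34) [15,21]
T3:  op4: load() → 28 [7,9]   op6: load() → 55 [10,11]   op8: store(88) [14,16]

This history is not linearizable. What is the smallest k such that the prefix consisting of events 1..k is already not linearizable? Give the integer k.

one valid order for events 1..5 is op1, op2:
1. op1 store(55), leaving value 55
2. op2 store(28), leaving value 28
adding event 6 (op3 responds at 6) leaves no legal real-time order
e.g. op1, op2, op3: illegal at step 3, since op3 load() → 55 cannot apply there

6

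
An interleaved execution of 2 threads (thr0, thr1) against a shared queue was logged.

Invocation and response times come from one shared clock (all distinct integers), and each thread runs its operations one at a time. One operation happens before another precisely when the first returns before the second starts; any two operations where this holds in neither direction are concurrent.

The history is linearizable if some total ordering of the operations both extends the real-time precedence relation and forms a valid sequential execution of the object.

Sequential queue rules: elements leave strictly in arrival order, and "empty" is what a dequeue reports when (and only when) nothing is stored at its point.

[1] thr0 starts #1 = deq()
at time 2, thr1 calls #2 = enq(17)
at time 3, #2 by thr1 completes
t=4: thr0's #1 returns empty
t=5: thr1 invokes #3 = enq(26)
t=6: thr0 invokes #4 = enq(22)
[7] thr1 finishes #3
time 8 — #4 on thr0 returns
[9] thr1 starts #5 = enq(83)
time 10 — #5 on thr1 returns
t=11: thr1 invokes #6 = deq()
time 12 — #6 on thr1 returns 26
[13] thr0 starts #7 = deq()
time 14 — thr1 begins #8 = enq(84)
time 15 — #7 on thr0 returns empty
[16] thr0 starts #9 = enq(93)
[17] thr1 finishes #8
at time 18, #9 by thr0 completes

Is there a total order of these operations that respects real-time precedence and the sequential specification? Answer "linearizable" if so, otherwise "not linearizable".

through event 11 a valid linearization exists; event 12 (#6 responding at time 12) ends that
the 6 completed operations admit 4 real-time orders; each fails the queue replay
sample order #1, #2, #3, #4, #5, #6 stalls at step 6 — #6 deq() → 26 has no legal effect
sample order #1, #2, #4, #3, #5, #6 stalls at step 6 — #6 deq() → 26 has no legal effect

not linearizable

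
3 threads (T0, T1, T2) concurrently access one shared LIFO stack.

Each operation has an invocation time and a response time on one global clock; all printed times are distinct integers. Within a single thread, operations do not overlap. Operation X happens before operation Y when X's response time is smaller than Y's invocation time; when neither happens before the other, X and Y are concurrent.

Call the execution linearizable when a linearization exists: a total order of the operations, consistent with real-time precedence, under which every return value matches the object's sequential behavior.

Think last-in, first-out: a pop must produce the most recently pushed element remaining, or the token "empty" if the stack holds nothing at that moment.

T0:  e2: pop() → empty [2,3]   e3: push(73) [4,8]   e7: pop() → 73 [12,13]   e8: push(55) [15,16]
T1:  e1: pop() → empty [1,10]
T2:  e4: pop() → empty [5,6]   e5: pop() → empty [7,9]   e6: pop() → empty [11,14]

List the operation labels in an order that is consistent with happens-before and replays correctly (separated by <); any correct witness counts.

e1 < e2 < e4 < e5 < e3 < e7 < e6 < e8

after step 1 (e1 pop() → empty): stack <>
after step 2 (e2 pop() → empty): stack <>
after step 3 (e4 pop() → empty): stack <>
after step 4 (e5 pop() → empty): stack <>
after step 5 (e3 push(73)): stack <73>
after step 6 (e7 pop() → 73): stack <>
after step 7 (e6 pop() → empty): stack <>
after step 8 (e8 push(55)): stack <55>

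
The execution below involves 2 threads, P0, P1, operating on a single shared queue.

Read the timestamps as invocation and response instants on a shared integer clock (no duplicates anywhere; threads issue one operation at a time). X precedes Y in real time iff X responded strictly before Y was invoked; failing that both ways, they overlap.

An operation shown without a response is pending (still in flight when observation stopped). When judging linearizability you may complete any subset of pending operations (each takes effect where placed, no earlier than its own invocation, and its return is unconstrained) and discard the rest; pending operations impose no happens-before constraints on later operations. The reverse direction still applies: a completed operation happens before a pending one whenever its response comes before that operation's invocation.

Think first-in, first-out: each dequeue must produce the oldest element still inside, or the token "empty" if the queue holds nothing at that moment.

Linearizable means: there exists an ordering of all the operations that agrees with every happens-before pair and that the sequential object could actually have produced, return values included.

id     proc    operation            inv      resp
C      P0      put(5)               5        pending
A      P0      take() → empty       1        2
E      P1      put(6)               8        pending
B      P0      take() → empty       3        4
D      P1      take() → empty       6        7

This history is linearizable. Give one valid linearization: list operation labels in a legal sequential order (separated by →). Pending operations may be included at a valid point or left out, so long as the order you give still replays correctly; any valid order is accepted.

A → B → D

1. A take() → empty, leaving queue <>
2. B take() → empty, leaving queue <>
3. D take() → empty, leaving queue <>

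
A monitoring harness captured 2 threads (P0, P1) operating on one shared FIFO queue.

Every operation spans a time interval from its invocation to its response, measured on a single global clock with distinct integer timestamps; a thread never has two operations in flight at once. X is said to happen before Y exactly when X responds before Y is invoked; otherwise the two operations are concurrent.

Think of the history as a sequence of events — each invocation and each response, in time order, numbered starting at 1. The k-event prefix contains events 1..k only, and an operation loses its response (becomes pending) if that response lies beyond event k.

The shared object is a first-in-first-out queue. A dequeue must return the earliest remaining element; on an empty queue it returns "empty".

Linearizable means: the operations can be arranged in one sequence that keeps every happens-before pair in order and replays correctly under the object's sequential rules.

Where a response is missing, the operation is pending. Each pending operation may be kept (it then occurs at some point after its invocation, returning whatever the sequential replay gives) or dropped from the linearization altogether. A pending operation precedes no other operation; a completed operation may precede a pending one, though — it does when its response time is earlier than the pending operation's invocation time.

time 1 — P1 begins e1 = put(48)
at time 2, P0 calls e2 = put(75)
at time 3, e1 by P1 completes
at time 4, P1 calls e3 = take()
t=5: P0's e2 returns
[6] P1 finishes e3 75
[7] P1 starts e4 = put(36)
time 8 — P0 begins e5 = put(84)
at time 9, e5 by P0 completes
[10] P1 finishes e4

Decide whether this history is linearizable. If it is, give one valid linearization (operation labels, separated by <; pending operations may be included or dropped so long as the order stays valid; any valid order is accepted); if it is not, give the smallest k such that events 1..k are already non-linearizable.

after step 1 (e2 put(75)): queue <75>
after step 2 (e1 put(48)): queue <75,48>
after step 3 (e3 take() → 75): queue <48>
after step 4 (e4 put(36)): queue <48,36>
after step 5 (e5 put(84)): queue <48,36,84>

linearizable — witness: e2 < e1 < e3 < e4 < e5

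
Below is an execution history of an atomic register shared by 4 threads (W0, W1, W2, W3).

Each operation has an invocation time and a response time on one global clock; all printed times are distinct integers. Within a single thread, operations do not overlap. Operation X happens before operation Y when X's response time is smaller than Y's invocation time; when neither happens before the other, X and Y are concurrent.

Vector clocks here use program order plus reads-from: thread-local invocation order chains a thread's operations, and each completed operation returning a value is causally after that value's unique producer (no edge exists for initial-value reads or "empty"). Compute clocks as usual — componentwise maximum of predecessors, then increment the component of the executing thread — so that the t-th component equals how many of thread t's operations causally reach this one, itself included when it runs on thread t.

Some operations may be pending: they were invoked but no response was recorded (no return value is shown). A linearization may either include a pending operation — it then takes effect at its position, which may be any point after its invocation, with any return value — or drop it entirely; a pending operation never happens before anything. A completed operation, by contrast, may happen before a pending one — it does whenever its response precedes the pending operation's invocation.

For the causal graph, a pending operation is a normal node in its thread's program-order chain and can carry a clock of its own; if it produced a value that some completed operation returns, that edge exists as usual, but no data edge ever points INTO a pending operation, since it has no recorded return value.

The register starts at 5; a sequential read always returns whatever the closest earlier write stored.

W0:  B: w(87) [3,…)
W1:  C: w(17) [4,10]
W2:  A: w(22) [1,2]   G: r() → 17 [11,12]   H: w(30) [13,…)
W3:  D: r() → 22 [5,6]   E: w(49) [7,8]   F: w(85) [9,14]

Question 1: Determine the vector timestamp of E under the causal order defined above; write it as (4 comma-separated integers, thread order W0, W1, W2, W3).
A (invocation 1): nothing precedes it; W2's component alone gives (0, 0, 1, 0)
C (invocation 4): nothing precedes it; W1's component alone gives (0, 1, 0, 0)
B (invocation 3): nothing precedes it; W0's component alone gives (1, 0, 0, 0)
invoked at 5, D merges VC(A)=(0, 0, 1, 0) and bumps W3's slot → (0, 0, 1, 1)
invoked at 7, E merges VC(D)=(0, 0, 1, 1) and bumps W3's slot → (0, 0, 1, 2)
invoked at 11, G merges VC(A)=(0, 0, 1, 0), VC(C)=(0, 1, 0, 0) and bumps W2's slot → (0, 1, 2, 0)
invoked at 9, F merges VC(E)=(0, 0, 1, 2) and bumps W3's slot → (0, 0, 1, 3)
invoked at 13, H merges VC(G)=(0, 1, 2, 0) and bumps W2's slot → (0, 1, 3, 0)
target: VC(E) = (0, 0, 1, 2)

(0, 0, 1, 2)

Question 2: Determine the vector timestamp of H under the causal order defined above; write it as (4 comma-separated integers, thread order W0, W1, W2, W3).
VC(A, invoked at 1): no causal predecessors; +1 on W2 → (0, 0, 1, 0)
VC(C, invoked at 4): no causal predecessors; +1 on W1 → (0, 1, 0, 0)
VC(B, invoked at 3): no causal predecessors; +1 on W0 → (1, 0, 0, 0)
D, invoked 5, takes VC(A)=(0, 0, 1, 0) under max, adds 1 for W3 → (0, 0, 1, 1)
E, invoked 7, takes VC(D)=(0, 0, 1, 1) under max, adds 1 for W3 → (0, 0, 1, 2)
G, invoked 11, takes VC(A)=(0, 0, 1, 0), VC(C)=(0, 1, 0, 0) under max, adds 1 for W2 → (0, 1, 2, 0)
F, invoked 9, takes VC(E)=(0, 0, 1, 2) under max, adds 1 for W3 → (0, 0, 1, 3)
H, invoked 13, takes VC(G)=(0, 1, 2, 0) under max, adds 1 for W2 → (0, 1, 3, 0)
target: VC(H) = (0, 1, 3, 0)

(0, 1, 3, 0)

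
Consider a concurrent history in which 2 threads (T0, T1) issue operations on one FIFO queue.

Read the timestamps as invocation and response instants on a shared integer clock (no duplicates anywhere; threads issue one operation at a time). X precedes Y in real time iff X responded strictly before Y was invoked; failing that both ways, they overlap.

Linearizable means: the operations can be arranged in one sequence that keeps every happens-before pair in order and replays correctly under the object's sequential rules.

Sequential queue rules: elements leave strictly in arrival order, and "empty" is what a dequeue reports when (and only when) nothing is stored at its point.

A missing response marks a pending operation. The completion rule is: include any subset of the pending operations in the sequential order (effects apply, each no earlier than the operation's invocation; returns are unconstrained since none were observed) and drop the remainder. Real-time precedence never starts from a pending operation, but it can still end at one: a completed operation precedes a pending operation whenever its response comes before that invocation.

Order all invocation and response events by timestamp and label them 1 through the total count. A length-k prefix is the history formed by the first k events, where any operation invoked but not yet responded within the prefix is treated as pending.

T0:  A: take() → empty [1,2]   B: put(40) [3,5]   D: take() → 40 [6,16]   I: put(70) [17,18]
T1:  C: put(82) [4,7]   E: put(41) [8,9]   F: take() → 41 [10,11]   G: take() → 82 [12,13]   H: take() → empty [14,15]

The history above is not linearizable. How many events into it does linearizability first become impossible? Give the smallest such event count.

11

events 1..10 are still linearizable — one witness is A, B, C, D, E:
step 1: A take() → empty — queue <>
step 2: B put(40) — queue <40>
step 3: C put(82) — queue <40,82>
step 4: D take() (pending, included) — queue <82>
step 5: E put(41) — queue <82,41>
include event 11 — F responding at 11 — and every candidate order breaks
no escape via the 1 pending operation (D): every completion choice fails
one such order, A, B, C, E, F (pending dropped), breaks at step 5 where F take() → 41 is illegal
one such order, A, C, B, E, F (pending dropped), breaks at step 5 where F take() → 41 is illegal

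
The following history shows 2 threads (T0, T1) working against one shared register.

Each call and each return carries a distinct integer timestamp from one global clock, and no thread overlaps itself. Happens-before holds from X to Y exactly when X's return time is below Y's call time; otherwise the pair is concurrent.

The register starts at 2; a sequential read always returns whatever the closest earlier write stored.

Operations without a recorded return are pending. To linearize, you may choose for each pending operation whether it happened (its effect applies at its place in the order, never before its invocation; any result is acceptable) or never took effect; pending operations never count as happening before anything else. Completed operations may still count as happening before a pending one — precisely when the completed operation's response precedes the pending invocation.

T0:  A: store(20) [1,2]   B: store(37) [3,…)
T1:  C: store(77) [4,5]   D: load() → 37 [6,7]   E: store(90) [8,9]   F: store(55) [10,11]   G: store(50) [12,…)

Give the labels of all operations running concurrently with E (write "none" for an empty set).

overlap test against E [8,9]: concurrent iff the interval meets 8..9
A [1,2]: before
B [3,…): concurrent
C [4,5]: before
D [6,7]: before
F [10,11]: after
G [12,…): after

B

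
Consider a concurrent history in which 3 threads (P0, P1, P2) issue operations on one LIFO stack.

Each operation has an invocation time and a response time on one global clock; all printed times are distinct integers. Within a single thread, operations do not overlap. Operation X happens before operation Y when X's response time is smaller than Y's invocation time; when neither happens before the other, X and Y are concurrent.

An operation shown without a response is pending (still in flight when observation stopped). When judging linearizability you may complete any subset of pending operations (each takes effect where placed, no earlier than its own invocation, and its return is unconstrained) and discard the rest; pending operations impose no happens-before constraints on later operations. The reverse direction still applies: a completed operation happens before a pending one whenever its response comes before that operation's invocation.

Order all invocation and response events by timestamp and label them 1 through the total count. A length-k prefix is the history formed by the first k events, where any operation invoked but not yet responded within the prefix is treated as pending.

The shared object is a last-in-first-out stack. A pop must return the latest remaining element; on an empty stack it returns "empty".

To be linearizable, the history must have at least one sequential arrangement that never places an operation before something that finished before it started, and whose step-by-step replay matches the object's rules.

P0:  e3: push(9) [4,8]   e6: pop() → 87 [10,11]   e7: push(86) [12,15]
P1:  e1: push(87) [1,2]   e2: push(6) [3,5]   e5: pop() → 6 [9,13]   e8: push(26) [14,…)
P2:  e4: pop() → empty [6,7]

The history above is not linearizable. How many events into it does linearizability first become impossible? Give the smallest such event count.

a valid linearization of events 1..6 exists, for instance e1, e2:
after step 1 (e1 push(87)): stack <87>
after step 2 (e2 push(6)): stack <87,6>
once event 7 joins (e4's response, time 7), exhaustive search finds no witness
include/drop combinations of the 1 pending operation (e3) were all tried; none helps
take e1, e2, e4 (pending dropped): step 3 already fails, because e4 pop() → empty cannot occur there

7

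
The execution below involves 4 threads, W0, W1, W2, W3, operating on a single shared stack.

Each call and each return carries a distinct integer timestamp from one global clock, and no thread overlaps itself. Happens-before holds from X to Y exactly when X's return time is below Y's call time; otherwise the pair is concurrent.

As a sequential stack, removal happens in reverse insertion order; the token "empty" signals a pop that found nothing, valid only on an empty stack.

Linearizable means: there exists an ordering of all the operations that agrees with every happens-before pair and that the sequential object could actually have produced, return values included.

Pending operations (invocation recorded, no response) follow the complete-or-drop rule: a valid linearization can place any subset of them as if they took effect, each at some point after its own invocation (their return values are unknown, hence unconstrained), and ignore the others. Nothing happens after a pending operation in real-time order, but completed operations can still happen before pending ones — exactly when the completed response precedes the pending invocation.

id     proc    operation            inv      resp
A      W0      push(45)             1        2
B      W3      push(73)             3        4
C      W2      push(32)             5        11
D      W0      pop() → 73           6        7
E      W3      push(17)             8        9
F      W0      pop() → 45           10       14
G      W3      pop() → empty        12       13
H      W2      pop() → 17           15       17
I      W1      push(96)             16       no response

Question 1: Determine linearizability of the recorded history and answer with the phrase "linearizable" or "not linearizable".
not linearizable

through event 12 a valid linearization exists; event 13 (G responding at time 13) ends that
every one of the 3 real-time-consistent orders over 6 completed stack ops fails the sequential spec
no completion choice of the 1 pending operation (F) rescues it — every subset was tried
take A, B, C, D, E, G (pending dropped): step 4 already fails, because D pop() → 73 cannot occur there
take A, B, D, C, E, G (pending dropped): step 6 already fails, because G pop() → empty cannot occur there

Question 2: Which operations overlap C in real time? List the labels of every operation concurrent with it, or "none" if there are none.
D, E, F

overlap test against C [5,11]: concurrent iff the interval meets 5..11
A [1,2]: before
B [3,4]: before
D [6,7]: concurrent
E [8,9]: concurrent
F [10,14]: concurrent
G [12,13]: after
H [15,17]: after
I [16,…): after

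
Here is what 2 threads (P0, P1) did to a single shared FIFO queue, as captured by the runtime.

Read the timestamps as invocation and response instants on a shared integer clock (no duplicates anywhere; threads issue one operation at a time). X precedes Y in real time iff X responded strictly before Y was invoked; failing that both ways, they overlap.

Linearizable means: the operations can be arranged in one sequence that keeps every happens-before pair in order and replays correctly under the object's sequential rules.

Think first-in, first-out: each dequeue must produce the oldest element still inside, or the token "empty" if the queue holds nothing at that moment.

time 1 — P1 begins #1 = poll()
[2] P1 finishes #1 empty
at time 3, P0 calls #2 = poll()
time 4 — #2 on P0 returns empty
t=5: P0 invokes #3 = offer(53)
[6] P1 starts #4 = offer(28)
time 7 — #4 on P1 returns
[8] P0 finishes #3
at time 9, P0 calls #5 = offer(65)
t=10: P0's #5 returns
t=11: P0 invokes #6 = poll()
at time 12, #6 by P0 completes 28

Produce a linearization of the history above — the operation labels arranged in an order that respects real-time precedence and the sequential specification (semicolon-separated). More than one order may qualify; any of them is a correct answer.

#1; #2; #4; #3; #5; #6

step 1: #1 poll() → empty — queue <>
step 2: #2 poll() → empty — queue <>
step 3: #4 offer(28) — queue <28>
step 4: #3 offer(53) — queue <28,53>
step 5: #5 offer(65) — queue <28,53,65>
step 6: #6 poll() → 28 — queue <53,65>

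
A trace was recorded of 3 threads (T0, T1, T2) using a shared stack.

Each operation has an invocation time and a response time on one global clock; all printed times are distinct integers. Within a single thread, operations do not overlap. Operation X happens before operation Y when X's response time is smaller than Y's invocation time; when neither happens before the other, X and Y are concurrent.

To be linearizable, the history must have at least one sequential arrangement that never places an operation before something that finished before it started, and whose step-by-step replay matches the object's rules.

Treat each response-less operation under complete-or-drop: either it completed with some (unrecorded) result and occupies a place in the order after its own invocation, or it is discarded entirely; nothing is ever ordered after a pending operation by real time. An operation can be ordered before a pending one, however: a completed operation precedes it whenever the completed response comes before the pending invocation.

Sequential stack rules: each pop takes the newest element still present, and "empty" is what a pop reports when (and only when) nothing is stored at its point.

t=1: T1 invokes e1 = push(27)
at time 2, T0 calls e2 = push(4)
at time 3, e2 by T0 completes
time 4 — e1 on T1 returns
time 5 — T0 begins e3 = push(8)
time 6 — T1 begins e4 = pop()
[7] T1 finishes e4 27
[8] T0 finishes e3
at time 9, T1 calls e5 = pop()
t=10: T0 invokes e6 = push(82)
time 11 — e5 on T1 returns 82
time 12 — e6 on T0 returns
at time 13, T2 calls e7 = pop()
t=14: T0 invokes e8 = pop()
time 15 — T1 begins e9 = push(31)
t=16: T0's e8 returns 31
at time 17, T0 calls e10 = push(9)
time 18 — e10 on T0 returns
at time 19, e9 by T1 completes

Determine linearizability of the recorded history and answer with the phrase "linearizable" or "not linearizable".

a witness: e2, e1, e4, e3, e6, e5, e7, e9, e8, e10
1. e2 push(4), leaving stack <4>
2. e1 push(27), leaving stack <4,27>
3. e4 pop() → 27, leaving stack <4>
4. e3 push(8), leaving stack <4,8>
5. e6 push(82), leaving stack <4,8,82>
6. e5 pop() → 82, leaving stack <4,8>
7. e7 pop() (pending, included), leaving stack <4>
8. e9 push(31), leaving stack <4,31>
9. e8 pop() → 31, leaving stack <4>
10. e10 push(9), leaving stack <4,9>

linearizable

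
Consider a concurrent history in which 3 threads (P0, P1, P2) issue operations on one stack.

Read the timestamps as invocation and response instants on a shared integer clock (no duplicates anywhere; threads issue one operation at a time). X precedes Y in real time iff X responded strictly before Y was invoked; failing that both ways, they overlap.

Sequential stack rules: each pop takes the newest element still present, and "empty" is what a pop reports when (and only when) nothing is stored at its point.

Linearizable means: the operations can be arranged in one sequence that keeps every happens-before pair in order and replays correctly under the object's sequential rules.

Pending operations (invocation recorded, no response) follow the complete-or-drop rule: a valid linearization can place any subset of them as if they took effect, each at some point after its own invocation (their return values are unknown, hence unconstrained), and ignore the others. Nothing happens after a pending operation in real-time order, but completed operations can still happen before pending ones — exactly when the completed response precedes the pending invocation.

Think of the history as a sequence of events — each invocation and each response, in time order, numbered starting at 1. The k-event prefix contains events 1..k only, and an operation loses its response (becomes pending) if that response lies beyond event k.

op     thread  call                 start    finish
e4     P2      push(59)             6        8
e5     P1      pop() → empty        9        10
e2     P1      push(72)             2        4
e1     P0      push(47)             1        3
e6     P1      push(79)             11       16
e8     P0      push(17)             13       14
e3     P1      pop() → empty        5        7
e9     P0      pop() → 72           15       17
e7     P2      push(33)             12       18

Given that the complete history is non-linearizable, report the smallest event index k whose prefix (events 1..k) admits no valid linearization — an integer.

7

a valid linearization of events 1..6 exists, for instance e1, e2:
1. e1 push(47), leaving stack <47>
2. e2 push(72), leaving stack <47,72>
event 7 — e3's response, time 7 — after it, nothing linearizes
including or dropping the 1 pending operation (e4) in any combination fails
for example e1, e2, e3 (pending dropped) fails at step 3: e3 pop() → empty is not legal there
for example e2, e1, e3 (pending dropped) fails at step 3: e3 pop() → empty is not legal there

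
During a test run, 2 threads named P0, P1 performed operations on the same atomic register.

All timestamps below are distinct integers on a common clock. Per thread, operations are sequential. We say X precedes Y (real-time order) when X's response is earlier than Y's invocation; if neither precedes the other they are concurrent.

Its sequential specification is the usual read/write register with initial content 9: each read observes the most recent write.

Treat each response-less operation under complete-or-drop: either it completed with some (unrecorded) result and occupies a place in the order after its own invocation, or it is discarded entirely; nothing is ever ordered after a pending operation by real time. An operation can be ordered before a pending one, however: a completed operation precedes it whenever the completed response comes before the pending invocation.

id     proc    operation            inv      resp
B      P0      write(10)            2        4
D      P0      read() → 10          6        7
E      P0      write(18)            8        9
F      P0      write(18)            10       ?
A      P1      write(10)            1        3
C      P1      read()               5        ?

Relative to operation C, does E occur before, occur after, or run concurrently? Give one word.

E spans [8,9], C spans [5,…)
the intervals overlap in both directions

concurrent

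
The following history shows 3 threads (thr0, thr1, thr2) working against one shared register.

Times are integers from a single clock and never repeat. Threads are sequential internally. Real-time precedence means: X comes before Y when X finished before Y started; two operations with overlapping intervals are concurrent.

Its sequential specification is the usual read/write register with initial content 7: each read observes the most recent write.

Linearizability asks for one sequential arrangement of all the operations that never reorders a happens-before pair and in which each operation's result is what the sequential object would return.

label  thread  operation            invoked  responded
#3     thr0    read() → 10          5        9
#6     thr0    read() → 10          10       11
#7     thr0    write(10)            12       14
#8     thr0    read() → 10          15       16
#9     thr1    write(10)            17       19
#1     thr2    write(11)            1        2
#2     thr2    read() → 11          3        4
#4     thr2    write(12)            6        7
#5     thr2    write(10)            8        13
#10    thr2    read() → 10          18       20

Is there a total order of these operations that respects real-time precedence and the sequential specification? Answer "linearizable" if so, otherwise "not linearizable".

one valid linearization: #1, #2, #4, #5, #3, #6, #7, #8, #9, #10
1. #1 write(11), leaving value 11
2. #2 read() → 11, leaving value 11
3. #4 write(12), leaving value 12
4. #5 write(10), leaving value 10
5. #3 read() → 10, leaving value 10
6. #6 read() → 10, leaving value 10
7. #7 write(10), leaving value 10
8. #8 read() → 10, leaving value 10
9. #9 write(10), leaving value 10
10. #10 read() → 10, leaving value 10

linearizable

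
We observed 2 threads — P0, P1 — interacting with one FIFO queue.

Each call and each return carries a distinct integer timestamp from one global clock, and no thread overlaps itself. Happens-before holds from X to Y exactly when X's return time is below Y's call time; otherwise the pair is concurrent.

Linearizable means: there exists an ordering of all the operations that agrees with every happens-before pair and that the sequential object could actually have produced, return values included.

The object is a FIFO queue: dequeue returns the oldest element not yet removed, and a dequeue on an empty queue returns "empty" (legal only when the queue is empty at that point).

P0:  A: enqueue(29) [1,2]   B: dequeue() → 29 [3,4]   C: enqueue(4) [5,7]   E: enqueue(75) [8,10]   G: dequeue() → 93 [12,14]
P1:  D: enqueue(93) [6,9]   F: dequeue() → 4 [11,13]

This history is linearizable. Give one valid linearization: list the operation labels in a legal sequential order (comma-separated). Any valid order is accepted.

A, B, C, D, E, F, G

after step 1 (A enqueue(29)): queue <29>
after step 2 (B dequeue() → 29): queue <>
after step 3 (C enqueue(4)): queue <4>
after step 4 (D enqueue(93)): queue <4,93>
after step 5 (E enqueue(75)): queue <4,93,75>
after step 6 (F dequeue() → 4): queue <93,75>
after step 7 (G dequeue() → 93): queue <75>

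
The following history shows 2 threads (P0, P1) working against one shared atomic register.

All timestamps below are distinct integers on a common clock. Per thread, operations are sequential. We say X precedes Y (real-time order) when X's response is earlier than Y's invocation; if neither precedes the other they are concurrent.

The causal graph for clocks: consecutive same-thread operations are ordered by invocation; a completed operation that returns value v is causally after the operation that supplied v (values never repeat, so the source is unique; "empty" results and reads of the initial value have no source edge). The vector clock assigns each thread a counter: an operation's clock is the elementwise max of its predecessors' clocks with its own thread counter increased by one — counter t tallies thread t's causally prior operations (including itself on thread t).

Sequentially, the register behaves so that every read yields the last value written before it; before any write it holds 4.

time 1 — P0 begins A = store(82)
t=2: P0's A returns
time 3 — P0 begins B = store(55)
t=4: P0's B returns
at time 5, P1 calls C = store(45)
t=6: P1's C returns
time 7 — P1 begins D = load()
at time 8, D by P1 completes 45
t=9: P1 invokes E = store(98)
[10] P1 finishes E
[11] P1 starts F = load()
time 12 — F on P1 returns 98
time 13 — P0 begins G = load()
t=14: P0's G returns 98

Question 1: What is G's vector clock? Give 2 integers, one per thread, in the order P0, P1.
no predecessors for C (invoked 5): P1 increments from zero → (0, 1)
no predecessors for A (invoked 1): P0 increments from zero → (1, 0)
from VC(C)=(0, 1), D (invoked 7) maxes components and bumps P1 → (0, 2)
from VC(A)=(1, 0), B (invoked 3) maxes components and bumps P0 → (2, 0)
from VC(D)=(0, 2), E (invoked 9) maxes components and bumps P1 → (0, 3)
from VC(E)=(0, 3), F (invoked 11) maxes components and bumps P1 → (0, 4)
from VC(B)=(2, 0), VC(E)=(0, 3), G (invoked 13) maxes components and bumps P0 → (3, 3)
target: VC(G) = (3, 3)

(3, 3)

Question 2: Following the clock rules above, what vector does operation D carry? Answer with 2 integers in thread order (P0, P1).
C, invoked 5, has no incoming edges; only P1's bump applies → (0, 1)
A, invoked 1, has no incoming edges; only P0's bump applies → (1, 0)
invoked at 7, D merges VC(C)=(0, 1) and bumps P1's slot → (0, 2)
invoked at 3, B merges VC(A)=(1, 0) and bumps P0's slot → (2, 0)
invoked at 9, E merges VC(D)=(0, 2) and bumps P1's slot → (0, 3)
invoked at 11, F merges VC(E)=(0, 3) and bumps P1's slot → (0, 4)
invoked at 13, G merges VC(B)=(2, 0), VC(E)=(0, 3) and bumps P0's slot → (3, 3)
target: VC(D) = (0, 2)

(0, 2)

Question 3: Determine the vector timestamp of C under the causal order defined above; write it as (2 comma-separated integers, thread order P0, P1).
root op C, invoked 5: fresh clock plus P1's own tick → (0, 1)
root op A, invoked 1: fresh clock plus P0's own tick → (1, 0)
D (invocation 7): componentwise max over VC(C)=(0, 1), +1 at P1, giving (0, 2)
B (invocation 3): componentwise max over VC(A)=(1, 0), +1 at P0, giving (2, 0)
E (invocation 9): componentwise max over VC(D)=(0, 2), +1 at P1, giving (0, 3)
F (invocation 11): componentwise max over VC(E)=(0, 3), +1 at P1, giving (0, 4)
G (invocation 13): componentwise max over VC(B)=(2, 0), VC(E)=(0, 3), +1 at P0, giving (3, 3)
target: VC(C) = (0, 1)

(0, 1)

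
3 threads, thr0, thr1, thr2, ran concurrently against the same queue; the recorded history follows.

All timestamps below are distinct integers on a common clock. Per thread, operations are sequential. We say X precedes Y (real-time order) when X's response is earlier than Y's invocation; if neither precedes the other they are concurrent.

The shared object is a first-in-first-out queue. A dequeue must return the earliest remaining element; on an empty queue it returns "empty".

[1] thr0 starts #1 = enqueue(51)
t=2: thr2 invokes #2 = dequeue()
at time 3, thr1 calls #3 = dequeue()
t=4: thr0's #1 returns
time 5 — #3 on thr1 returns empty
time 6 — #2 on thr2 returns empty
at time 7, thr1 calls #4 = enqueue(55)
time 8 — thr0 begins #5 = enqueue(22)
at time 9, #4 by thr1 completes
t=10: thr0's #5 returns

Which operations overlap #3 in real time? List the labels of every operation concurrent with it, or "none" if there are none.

#3 spans [3,5]: anything still running between times 3 and 5 counts as concurrent
#1 [1,4]: concurrent
#2 [2,6]: concurrent
#4 [7,9]: after
#5 [8,10]: after

#1, #2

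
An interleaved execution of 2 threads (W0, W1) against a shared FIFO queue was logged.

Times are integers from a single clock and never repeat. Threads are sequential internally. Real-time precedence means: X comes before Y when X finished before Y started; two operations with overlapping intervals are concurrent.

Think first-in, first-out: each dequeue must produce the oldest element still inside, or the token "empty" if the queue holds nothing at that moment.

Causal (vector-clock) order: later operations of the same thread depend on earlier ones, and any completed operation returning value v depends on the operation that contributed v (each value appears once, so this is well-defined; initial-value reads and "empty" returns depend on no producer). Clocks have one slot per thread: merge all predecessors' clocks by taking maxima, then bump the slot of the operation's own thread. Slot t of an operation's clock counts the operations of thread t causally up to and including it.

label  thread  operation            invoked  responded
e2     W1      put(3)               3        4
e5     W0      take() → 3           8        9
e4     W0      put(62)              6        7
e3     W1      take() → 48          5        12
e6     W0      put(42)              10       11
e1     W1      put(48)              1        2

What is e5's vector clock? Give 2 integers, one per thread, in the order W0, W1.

VC(e1, invoked at 1): no causal predecessors; +1 on W1 → (0, 1)
VC(e4, invoked at 6): no causal predecessors; +1 on W0 → (1, 0)
merge at e2 (invoked 3): VC(e1)=(0, 1), own-thread bump on W1 → (0, 2)
merge at e3 (invoked 5): VC(e1)=(0, 1), VC(e2)=(0, 2), own-thread bump on W1 → (0, 3)
merge at e5 (invoked 8): VC(e2)=(0, 2), VC(e4)=(1, 0), own-thread bump on W0 → (2, 2)
merge at e6 (invoked 10): VC(e5)=(2, 2), own-thread bump on W0 → (3, 2)
target: VC(e5) = (2, 2)

(2, 2)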